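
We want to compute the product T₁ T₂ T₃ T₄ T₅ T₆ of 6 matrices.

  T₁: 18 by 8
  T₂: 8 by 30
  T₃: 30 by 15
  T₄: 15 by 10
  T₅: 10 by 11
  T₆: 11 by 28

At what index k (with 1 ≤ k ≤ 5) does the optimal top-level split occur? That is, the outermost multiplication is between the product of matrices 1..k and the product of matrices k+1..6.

1

Adjacent pairs: T₁T₂ = 18·8·30 = 4320; T₂T₃ = 8·30·15 = 3600; T₃T₄ = 30·15·10 = 4500; T₄T₅ = 15·10·11 = 1650; T₅T₆ = 10·11·28 = 3080.
Length 3: T₁..T₃: k=1: 0+3600+18·8·15=5760; k=2: 4320+0+18·30·15=12420 → min 5760 | T₂..T₄: k=2: 0+4500+8·30·10=6900; k=3: 3600+0+8·15·10=4800 → min 4800 | T₃..T₅: k=3: 0+1650+30·15·11=6600; k=4: 4500+0+30·10·11=7800 → min 6600 | T₄..T₆: k=4: 0+3080+15·10·28=7280; k=5: 1650+0+15·11·28=6270 → min 6270.
Length 4: T₁..T₄: k=1: 0+4800+18·8·10=6240; k=2: 4320+4500+18·30·10=14220; k=3: 5760+0+18·15·10=8460 → min 6240 | T₂..T₅: k=2: 0+6600+8·30·11=9240; k=3: 3600+1650+8·15·11=6570; k=4: 4800+0+8·10·11=5680 → min 5680 | T₃..T₆: k=3: 0+6270+30·15·28=18870; k=4: 4500+3080+30·10·28=15980; k=5: 6600+0+30·11·28=15840 → min 15840.
Length 5: T₁..T₅: k=1: 0+5680+18·8·11=7264; k=2: 4320+6600+18·30·11=16860; k=3: 5760+1650+18·15·11=10380; k=4: 6240+0+18·10·11=8220 → min 7264 | T₂..T₆: k=2: 0+15840+8·30·28=22560; k=3: 3600+6270+8·15·28=13230; k=4: 4800+3080+8·10·28=10120; k=5: 5680+0+8·11·28=8144 → min 8144.
Top-level splits: k=1: (T₁..T₁)·(T₂..T₆) → 0+8144+18·8·28 = 12176; k=2: (T₁..T₂)·(T₃..T₆) → 4320+15840+18·30·28 = 35280; k=3: (T₁..T₃)·(T₄..T₆) → 5760+6270+18·15·28 = 19590; k=4: (T₁..T₄)·(T₅..T₆) → 6240+3080+18·10·28 = 14360; k=5: (T₁..T₅)·(T₆..T₆) → 7264+0+18·11·28 = 12808.
Best split is after T₁, i.e. k = 1.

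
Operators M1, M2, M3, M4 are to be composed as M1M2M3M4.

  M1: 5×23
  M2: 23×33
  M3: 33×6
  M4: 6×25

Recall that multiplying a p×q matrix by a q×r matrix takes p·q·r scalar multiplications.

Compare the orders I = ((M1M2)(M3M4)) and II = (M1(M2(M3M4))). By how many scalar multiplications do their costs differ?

13930

Order I = ((M1M2)(M3M4)): (M1M2): 5×23 by 23×33 → 5×33, cost 5·23·33 = 3795; (M3M4): 33×6 by 6×25 → 33×25, cost 33·6·25 = 4950; ((M1M2)(M3M4)): 5×33 by 33×25 → 5×25, cost 5·33·25 = 4125; cumulative 12870. Total 12870.
Order II = (M1(M2(M3M4))): (M3M4): 33×6 by 6×25 → 33×25, cost 33·6·25 = 4950; (M2(M3M4)): 23×33 by 33×25 → 23×25, cost 23·33·25 = 18975; cumulative 23925; (M1(M2(M3M4))): 5×23 by 23×25 → 5×25, cost 5·23·25 = 2875; cumulative 26800. Total 26800.
Difference: |12870 − 26800| = 13930.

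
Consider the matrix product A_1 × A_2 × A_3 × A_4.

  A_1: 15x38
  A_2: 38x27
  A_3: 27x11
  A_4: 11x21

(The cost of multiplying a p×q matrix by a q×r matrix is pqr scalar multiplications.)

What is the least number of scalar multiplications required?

21021

Adjacent pairs: A_1A_2 = 15·38·27 = 15390; A_2A_3 = 38·27·11 = 11286; A_3A_4 = 27·11·21 = 6237.
Length 3: A_1..A_3: k=1: 0+11286+15·38·11=17556; k=2: 15390+0+15·27·11=19845 → min 17556 | A_2..A_4: k=2: 0+6237+38·27·21=27783; k=3: 11286+0+38·11·21=20064 → min 20064.
Length 4: A_1..A_4: k=1: 0+20064+15·38·21=32034; k=2: 15390+6237+15·27·21=30132; k=3: 17556+0+15·11·21=21021 → min 21021.
Optimal order: ((A_1 × (A_2 × A_3)) × A_4) with cost 21021.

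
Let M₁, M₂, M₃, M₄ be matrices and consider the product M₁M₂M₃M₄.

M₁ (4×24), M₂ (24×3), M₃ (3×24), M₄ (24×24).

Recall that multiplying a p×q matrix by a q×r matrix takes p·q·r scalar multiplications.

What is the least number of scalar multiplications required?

2304

Adjacent pairs: M₁M₂ = 4·24·3 = 288; M₂M₃ = 24·3·24 = 1728; M₃M₄ = 3·24·24 = 1728.
Length 3: M₁..M₃: k=1: 0+1728+4·24·24=4032; k=2: 288+0+4·3·24=576 → min 576 | M₂..M₄: k=2: 0+1728+24·3·24=3456; k=3: 1728+0+24·24·24=15552 → min 3456.
Length 4: M₁..M₄: k=1: 0+3456+4·24·24=5760; k=2: 288+1728+4·3·24=2304; k=3: 576+0+4·24·24=2880 → min 2304.
Optimal order: ((M₁M₂)(M₃M₄)) with cost 2304.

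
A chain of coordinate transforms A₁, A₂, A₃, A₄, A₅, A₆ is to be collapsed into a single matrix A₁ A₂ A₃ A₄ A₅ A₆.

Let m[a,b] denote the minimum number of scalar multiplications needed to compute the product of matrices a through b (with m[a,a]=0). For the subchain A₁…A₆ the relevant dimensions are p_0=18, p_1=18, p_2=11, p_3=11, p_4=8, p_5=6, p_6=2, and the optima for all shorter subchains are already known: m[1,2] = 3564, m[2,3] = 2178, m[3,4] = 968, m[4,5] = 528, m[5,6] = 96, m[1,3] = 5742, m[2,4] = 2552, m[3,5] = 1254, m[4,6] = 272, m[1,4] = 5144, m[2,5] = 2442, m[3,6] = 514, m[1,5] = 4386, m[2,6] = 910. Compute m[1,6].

m[1,6] = min over k∈[1,5] of m[1,k]+m[k+1,6]+p_{0}·p_k·p_{6}.
k=1: 0 + 910 + 18·18·2 = 1558; k=2: 3564 + 514 + 18·11·2 = 4474; k=3: 5742 + 272 + 18·11·2 = 6410; k=4: 5144 + 96 + 18·8·2 = 5528; k=5: 4386 + 0 + 18·6·2 = 4602.
Minimum: 1558 at k=1.

1558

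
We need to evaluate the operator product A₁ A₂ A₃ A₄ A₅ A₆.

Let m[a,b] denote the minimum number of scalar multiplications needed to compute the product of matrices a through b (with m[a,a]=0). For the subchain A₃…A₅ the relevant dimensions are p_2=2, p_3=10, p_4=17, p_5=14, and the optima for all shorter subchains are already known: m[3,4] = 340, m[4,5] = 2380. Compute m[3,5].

816

m[3,5] = min over k∈[3,4] of m[3,k]+m[k+1,5]+p_{2}·p_k·p_{5}.
k=3: 0 + 2380 + 2·10·14 = 2660; k=4: 340 + 0 + 2·17·14 = 816.
Minimum: 816 at k=4.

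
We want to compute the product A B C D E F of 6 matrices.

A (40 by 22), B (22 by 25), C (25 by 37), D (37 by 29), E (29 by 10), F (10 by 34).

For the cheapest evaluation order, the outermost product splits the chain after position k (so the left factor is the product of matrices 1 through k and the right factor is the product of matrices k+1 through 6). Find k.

Adjacent pairs: AB = 40·22·25 = 22000; BC = 22·25·37 = 20350; CD = 25·37·29 = 26825; DE = 37·29·10 = 10730; EF = 29·10·34 = 9860.
Length 3: A..C: k=1: 0+20350+40·22·37=52910; k=2: 22000+0+40·25·37=59000 → min 52910 | B..D: k=2: 0+26825+22·25·29=42775; k=3: 20350+0+22·37·29=43956 → min 42775 | C..E: k=3: 0+10730+25·37·10=19980; k=4: 26825+0+25·29·10=34075 → min 19980 | D..F: k=4: 0+9860+37·29·34=46342; k=5: 10730+0+37·10·34=23310 → min 23310.
Length 4: A..D: k=1: 0+42775+40·22·29=68295; k=2: 22000+26825+40·25·29=77825; k=3: 52910+0+40·37·29=95830 → min 68295 | B..E: k=2: 0+19980+22·25·10=25480; k=3: 20350+10730+22·37·10=39220; k=4: 42775+0+22·29·10=49155 → min 25480 | C..F: k=3: 0+23310+25·37·34=54760; k=4: 26825+9860+25·29·34=61335; k=5: 19980+0+25·10·34=28480 → min 28480.
Length 5: A..E: k=1: 0+25480+40·22·10=34280; k=2: 22000+19980+40·25·10=51980; k=3: 52910+10730+40·37·10=78440; k=4: 68295+0+40·29·10=79895 → min 34280 | B..F: k=2: 0+28480+22·25·34=47180; k=3: 20350+23310+22·37·34=71336; k=4: 42775+9860+22·29·34=74327; k=5: 25480+0+22·10·34=32960 → min 32960.
Top-level splits: k=1: (A..A)·(B..F) → 0+32960+40·22·34 = 62880; k=2: (A..B)·(C..F) → 22000+28480+40·25·34 = 84480; k=3: (A..C)·(D..F) → 52910+23310+40·37·34 = 126540; k=4: (A..D)·(E..F) → 68295+9860+40·29·34 = 117595; k=5: (A..E)·(F..F) → 34280+0+40·10·34 = 47880.
Best split is after E, i.e. k = 5.

5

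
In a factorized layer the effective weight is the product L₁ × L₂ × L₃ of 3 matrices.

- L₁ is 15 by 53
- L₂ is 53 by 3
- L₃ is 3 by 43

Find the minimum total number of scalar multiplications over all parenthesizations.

Order (L₁ × (L₂ × L₃)): (L₂ × L₃): 53×3 by 3×43 → 53×43, cost 53·3·43 = 6837; (L₁ × (L₂ × L₃)): 15×53 by 53×43 → 15×43, cost 15·53·43 = 34185; cumulative 41022. Total 41022.
Order ((L₁ × L₂) × L₃): (L₁ × L₂): 15×53 by 53×3 → 15×3, cost 15·53·3 = 2385; ((L₁ × L₂) × L₃): 15×3 by 3×43 → 15×43, cost 15·3·43 = 1935; cumulative 4320. Total 4320.
Minimum: 4320.

4320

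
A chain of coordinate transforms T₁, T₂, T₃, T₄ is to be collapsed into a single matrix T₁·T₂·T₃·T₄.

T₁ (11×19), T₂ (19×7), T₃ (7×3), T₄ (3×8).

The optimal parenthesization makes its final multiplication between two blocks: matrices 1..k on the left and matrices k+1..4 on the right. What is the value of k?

Adjacent pairs: T₁T₂ = 11·19·7 = 1463; T₂T₃ = 19·7·3 = 399; T₃T₄ = 7·3·8 = 168.
Length 3: T₁..T₃: k=1: 0+399+11·19·3=1026; k=2: 1463+0+11·7·3=1694 → min 1026 | T₂..T₄: k=2: 0+168+19·7·8=1232; k=3: 399+0+19·3·8=855 → min 855.
Top-level splits: k=1: (T₁..T₁)·(T₂..T₄) → 0+855+11·19·8 = 2527; k=2: (T₁..T₂)·(T₃..T₄) → 1463+168+11·7·8 = 2247; k=3: (T₁..T₃)·(T₄..T₄) → 1026+0+11·3·8 = 1290.
Best split is after T₃, i.e. k = 3.

3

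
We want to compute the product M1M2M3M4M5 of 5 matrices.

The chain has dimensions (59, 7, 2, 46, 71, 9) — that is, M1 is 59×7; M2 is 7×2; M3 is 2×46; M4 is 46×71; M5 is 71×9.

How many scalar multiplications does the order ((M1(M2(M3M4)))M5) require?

(M3M4): 2×46 by 46×71 → 2×71, cost 2·46·71 = 6532
(M2(M3M4)): 7×2 by 2×71 → 7×71, cost 7·2·71 = 994; cumulative 7526
(M1(M2(M3M4))): 59×7 by 7×71 → 59×71, cost 59·7·71 = 29323; cumulative 36849
((M1(M2(M3M4)))M5): 59×71 by 71×9 → 59×9, cost 59·71·9 = 37701; cumulative 74550
Total: 74550 scalar multiplications.

74550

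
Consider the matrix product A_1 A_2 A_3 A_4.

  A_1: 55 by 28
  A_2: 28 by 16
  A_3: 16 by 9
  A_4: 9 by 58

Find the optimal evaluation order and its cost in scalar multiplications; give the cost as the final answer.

46602

Adjacent pairs: A_1A_2 = 55·28·16 = 24640; A_2A_3 = 28·16·9 = 4032; A_3A_4 = 16·9·58 = 8352.
Length 3: A_1..A_3: k=1: 0+4032+55·28·9=17892; k=2: 24640+0+55·16·9=32560 → min 17892 | A_2..A_4: k=2: 0+8352+28·16·58=34336; k=3: 4032+0+28·9·58=18648 → min 18648.
Length 4: A_1..A_4: k=1: 0+18648+55·28·58=107968; k=2: 24640+8352+55·16·58=84032; k=3: 17892+0+55·9·58=46602 → min 46602.
Optimal parenthesization: ((A_1 (A_2 A_3)) A_4) with cost 46602.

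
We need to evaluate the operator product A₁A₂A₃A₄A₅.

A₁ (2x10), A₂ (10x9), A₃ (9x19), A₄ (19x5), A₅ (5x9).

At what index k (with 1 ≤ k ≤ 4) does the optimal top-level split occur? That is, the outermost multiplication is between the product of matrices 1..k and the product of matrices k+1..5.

4

Adjacent pairs: A₁A₂ = 2·10·9 = 180; A₂A₃ = 10·9·19 = 1710; A₃A₄ = 9·19·5 = 855; A₄A₅ = 19·5·9 = 855.
Length 3: A₁..A₃: k=1: 0+1710+2·10·19=2090; k=2: 180+0+2·9·19=522 → min 522 | A₂..A₄: k=2: 0+855+10·9·5=1305; k=3: 1710+0+10·19·5=2660 → min 1305 | A₃..A₅: k=3: 0+855+9·19·9=2394; k=4: 855+0+9·5·9=1260 → min 1260.
Length 4: A₁..A₄: k=1: 0+1305+2·10·5=1405; k=2: 180+855+2·9·5=1125; k=3: 522+0+2·19·5=712 → min 712 | A₂..A₅: k=2: 0+1260+10·9·9=2070; k=3: 1710+855+10·19·9=4275; k=4: 1305+0+10·5·9=1755 → min 1755.
Top-level splits: k=1: (A₁..A₁)·(A₂..A₅) → 0+1755+2·10·9 = 1935; k=2: (A₁..A₂)·(A₃..A₅) → 180+1260+2·9·9 = 1602; k=3: (A₁..A₃)·(A₄..A₅) → 522+855+2·19·9 = 1719; k=4: (A₁..A₄)·(A₅..A₅) → 712+0+2·5·9 = 802.
Best split is after A₄, i.e. k = 4.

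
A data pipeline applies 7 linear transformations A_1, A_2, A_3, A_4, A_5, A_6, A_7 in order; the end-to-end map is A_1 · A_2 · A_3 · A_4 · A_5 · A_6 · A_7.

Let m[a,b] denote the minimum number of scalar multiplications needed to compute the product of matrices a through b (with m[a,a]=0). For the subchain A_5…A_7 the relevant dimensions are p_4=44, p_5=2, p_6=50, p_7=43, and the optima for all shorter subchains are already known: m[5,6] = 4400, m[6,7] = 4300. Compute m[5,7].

m[5,7] = min over k∈[5,6] of m[5,k]+m[k+1,7]+p_{4}·p_k·p_{7}.
k=5: 0 + 4300 + 44·2·43 = 8084; k=6: 4400 + 0 + 44·50·43 = 99000.
Minimum: 8084 at k=5.

8084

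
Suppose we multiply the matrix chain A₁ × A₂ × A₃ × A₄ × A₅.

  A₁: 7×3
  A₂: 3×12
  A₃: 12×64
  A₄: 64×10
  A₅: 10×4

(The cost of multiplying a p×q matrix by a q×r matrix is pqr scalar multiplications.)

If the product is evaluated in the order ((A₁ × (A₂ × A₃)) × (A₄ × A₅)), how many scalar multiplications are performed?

8000

(A₂ × A₃): 3×12 by 12×64 → 3×64, cost 3·12·64 = 2304
(A₁ × (A₂ × A₃)): 7×3 by 3×64 → 7×64, cost 7·3·64 = 1344; cumulative 3648
(A₄ × A₅): 64×10 by 10×4 → 64×4, cost 64·10·4 = 2560
((A₁ × (A₂ × A₃)) × (A₄ × A₅)): 7×64 by 64×4 → 7×4, cost 7·64·4 = 1792; cumulative 8000
Total: 8000 scalar multiplications.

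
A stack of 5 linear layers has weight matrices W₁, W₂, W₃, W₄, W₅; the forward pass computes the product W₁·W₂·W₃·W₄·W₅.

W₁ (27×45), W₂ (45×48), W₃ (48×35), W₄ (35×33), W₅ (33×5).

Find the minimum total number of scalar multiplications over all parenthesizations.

31050

Adjacent pairs: W₁W₂ = 27·45·48 = 58320; W₂W₃ = 45·48·35 = 75600; W₃W₄ = 48·35·33 = 55440; W₄W₅ = 35·33·5 = 5775.
Length 3: W₁..W₃: k=1: 0+75600+27·45·35=118125; k=2: 58320+0+27·48·35=103680 → min 103680 | W₂..W₄: k=2: 0+55440+45·48·33=126720; k=3: 75600+0+45·35·33=127575 → min 126720 | W₃..W₅: k=3: 0+5775+48·35·5=14175; k=4: 55440+0+48·33·5=63360 → min 14175.
Length 4: W₁..W₄: k=1: 0+126720+27·45·33=166815; k=2: 58320+55440+27·48·33=156528; k=3: 103680+0+27·35·33=134865 → min 134865 | W₂..W₅: k=2: 0+14175+45·48·5=24975; k=3: 75600+5775+45·35·5=89250; k=4: 126720+0+45·33·5=134145 → min 24975.
Length 5: W₁..W₅: k=1: 0+24975+27·45·5=31050; k=2: 58320+14175+27·48·5=78975; k=3: 103680+5775+27·35·5=114180; k=4: 134865+0+27·33·5=139320 → min 31050.
Optimal order: (W₁·(W₂·(W₃·(W₄·W₅)))) with cost 31050.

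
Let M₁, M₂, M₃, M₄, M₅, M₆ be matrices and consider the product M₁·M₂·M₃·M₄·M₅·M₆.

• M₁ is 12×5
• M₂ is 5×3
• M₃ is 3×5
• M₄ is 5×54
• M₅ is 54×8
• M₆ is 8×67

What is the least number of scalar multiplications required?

Adjacent pairs: M₁M₂ = 12·5·3 = 180; M₂M₃ = 5·3·5 = 75; M₃M₄ = 3·5·54 = 810; M₄M₅ = 5·54·8 = 2160; M₅M₆ = 54·8·67 = 28944.
Length 3: M₁..M₃: k=1: 0+75+12·5·5=375; k=2: 180+0+12·3·5=360 → min 360 | M₂..M₄: k=2: 0+810+5·3·54=1620; k=3: 75+0+5·5·54=1425 → min 1425 | M₃..M₅: k=3: 0+2160+3·5·8=2280; k=4: 810+0+3·54·8=2106 → min 2106 | M₄..M₆: k=4: 0+28944+5·54·67=47034; k=5: 2160+0+5·8·67=4840 → min 4840.
Length 4: M₁..M₄: k=1: 0+1425+12·5·54=4665; k=2: 180+810+12·3·54=2934; k=3: 360+0+12·5·54=3600 → min 2934 | M₂..M₅: k=2: 0+2106+5·3·8=2226; k=3: 75+2160+5·5·8=2435; k=4: 1425+0+5·54·8=3585 → min 2226 | M₃..M₆: k=3: 0+4840+3·5·67=5845; k=4: 810+28944+3·54·67=40608; k=5: 2106+0+3·8·67=3714 → min 3714.
Length 5: M₁..M₅: k=1: 0+2226+12·5·8=2706; k=2: 180+2106+12·3·8=2574; k=3: 360+2160+12·5·8=3000; k=4: 2934+0+12·54·8=8118 → min 2574 | M₂..M₆: k=2: 0+3714+5·3·67=4719; k=3: 75+4840+5·5·67=6590; k=4: 1425+28944+5·54·67=48459; k=5: 2226+0+5·8·67=4906 → min 4719.
Length 6: M₁..M₆: k=1: 0+4719+12·5·67=8739; k=2: 180+3714+12·3·67=6306; k=3: 360+4840+12·5·67=9220; k=4: 2934+28944+12·54·67=75294; k=5: 2574+0+12·8·67=9006 → min 6306.
Optimal order: ((M₁·M₂)·(((M₃·M₄)·M₅)·M₆)) with cost 6306.

6306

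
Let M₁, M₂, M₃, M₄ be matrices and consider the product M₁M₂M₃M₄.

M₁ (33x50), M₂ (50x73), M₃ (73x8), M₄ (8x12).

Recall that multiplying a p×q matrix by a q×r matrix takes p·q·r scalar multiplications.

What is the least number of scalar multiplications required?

Adjacent pairs: M₁M₂ = 33·50·73 = 120450; M₂M₃ = 50·73·8 = 29200; M₃M₄ = 73·8·12 = 7008.
Length 3: M₁..M₃: k=1: 0+29200+33·50·8=42400; k=2: 120450+0+33·73·8=139722 → min 42400 | M₂..M₄: k=2: 0+7008+50·73·12=50808; k=3: 29200+0+50·8·12=34000 → min 34000.
Length 4: M₁..M₄: k=1: 0+34000+33·50·12=53800; k=2: 120450+7008+33·73·12=156366; k=3: 42400+0+33·8·12=45568 → min 45568.
Optimal order: ((M₁(M₂M₃))M₄) with cost 45568.

45568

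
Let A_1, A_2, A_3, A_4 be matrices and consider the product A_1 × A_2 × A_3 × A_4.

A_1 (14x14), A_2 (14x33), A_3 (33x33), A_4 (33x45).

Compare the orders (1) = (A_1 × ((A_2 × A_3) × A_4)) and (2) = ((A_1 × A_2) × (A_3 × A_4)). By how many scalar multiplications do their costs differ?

Order (1) = (A_1 × ((A_2 × A_3) × A_4)): (A_2 × A_3): 14×33 by 33×33 → 14×33, cost 14·33·33 = 15246; ((A_2 × A_3) × A_4): 14×33 by 33×45 → 14×45, cost 14·33·45 = 20790; cumulative 36036; (A_1 × ((A_2 × A_3) × A_4)): 14×14 by 14×45 → 14×45, cost 14·14·45 = 8820; cumulative 44856. Total 44856.
Order (2) = ((A_1 × A_2) × (A_3 × A_4)): (A_1 × A_2): 14×14 by 14×33 → 14×33, cost 14·14·33 = 6468; (A_3 × A_4): 33×33 by 33×45 → 33×45, cost 33·33·45 = 49005; ((A_1 × A_2) × (A_3 × A_4)): 14×33 by 33×45 → 14×45, cost 14·33·45 = 20790; cumulative 76263. Total 76263.
Difference: |44856 − 76263| = 31407.

31407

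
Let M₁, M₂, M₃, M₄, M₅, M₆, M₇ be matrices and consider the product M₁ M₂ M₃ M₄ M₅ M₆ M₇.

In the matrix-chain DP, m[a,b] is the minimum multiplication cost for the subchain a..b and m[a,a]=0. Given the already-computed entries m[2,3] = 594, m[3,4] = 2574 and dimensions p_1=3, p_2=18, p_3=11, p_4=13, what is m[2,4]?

1023

m[2,4] = min over k∈[2,3] of m[2,k]+m[k+1,4]+p_{1}·p_k·p_{4}.
k=2: 0 + 2574 + 3·18·13 = 3276; k=3: 594 + 0 + 3·11·13 = 1023.
Minimum: 1023 at k=3.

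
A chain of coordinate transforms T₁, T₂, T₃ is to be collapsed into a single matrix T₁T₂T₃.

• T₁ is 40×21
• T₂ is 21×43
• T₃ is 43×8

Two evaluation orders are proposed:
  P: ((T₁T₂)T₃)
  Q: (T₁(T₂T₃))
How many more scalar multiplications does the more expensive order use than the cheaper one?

Order P = ((T₁T₂)T₃): (T₁T₂): 40×21 by 21×43 → 40×43, cost 40·21·43 = 36120; ((T₁T₂)T₃): 40×43 by 43×8 → 40×8, cost 40·43·8 = 13760; cumulative 49880. Total 49880.
Order Q = (T₁(T₂T₃)): (T₂T₃): 21×43 by 43×8 → 21×8, cost 21·43·8 = 7224; (T₁(T₂T₃)): 40×21 by 21×8 → 40×8, cost 40·21·8 = 6720; cumulative 13944. Total 13944.
Difference: |49880 − 13944| = 35936.

35936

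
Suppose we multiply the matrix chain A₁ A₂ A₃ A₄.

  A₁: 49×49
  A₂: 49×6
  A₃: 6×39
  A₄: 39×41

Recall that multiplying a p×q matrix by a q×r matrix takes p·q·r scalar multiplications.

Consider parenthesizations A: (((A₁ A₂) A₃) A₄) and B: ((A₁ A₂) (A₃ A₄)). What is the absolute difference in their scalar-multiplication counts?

Order A = (((A₁ A₂) A₃) A₄): (A₁ A₂): 49×49 by 49×6 → 49×6, cost 49·49·6 = 14406; ((A₁ A₂) A₃): 49×6 by 6×39 → 49×39, cost 49·6·39 = 11466; cumulative 25872; (((A₁ A₂) A₃) A₄): 49×39 by 39×41 → 49×41, cost 49·39·41 = 78351; cumulative 104223. Total 104223.
Order B = ((A₁ A₂) (A₃ A₄)): (A₁ A₂): 49×49 by 49×6 → 49×6, cost 49·49·6 = 14406; (A₃ A₄): 6×39 by 39×41 → 6×41, cost 6·39·41 = 9594; ((A₁ A₂) (A₃ A₄)): 49×6 by 6×41 → 49×41, cost 49·6·41 = 12054; cumulative 36054. Total 36054.
Difference: |104223 − 36054| = 68169.

68169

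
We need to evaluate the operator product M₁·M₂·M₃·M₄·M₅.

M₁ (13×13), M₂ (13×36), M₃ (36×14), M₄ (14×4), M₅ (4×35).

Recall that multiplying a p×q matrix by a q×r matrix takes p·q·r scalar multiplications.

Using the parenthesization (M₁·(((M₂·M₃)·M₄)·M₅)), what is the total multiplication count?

15015

(M₂·M₃): 13×36 by 36×14 → 13×14, cost 13·36·14 = 6552
((M₂·M₃)·M₄): 13×14 by 14×4 → 13×4, cost 13·14·4 = 728; cumulative 7280
(((M₂·M₃)·M₄)·M₅): 13×4 by 4×35 → 13×35, cost 13·4·35 = 1820; cumulative 9100
(M₁·(((M₂·M₃)·M₄)·M₅)): 13×13 by 13×35 → 13×35, cost 13·13·35 = 5915; cumulative 15015
Total: 15015 scalar multiplications.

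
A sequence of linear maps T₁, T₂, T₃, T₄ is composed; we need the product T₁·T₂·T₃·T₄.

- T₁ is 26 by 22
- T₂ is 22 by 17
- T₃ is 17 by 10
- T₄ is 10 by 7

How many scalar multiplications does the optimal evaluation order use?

7812

Adjacent pairs: T₁T₂ = 26·22·17 = 9724; T₂T₃ = 22·17·10 = 3740; T₃T₄ = 17·10·7 = 1190.
Length 3: T₁..T₃: k=1: 0+3740+26·22·10=9460; k=2: 9724+0+26·17·10=14144 → min 9460 | T₂..T₄: k=2: 0+1190+22·17·7=3808; k=3: 3740+0+22·10·7=5280 → min 3808.
Length 4: T₁..T₄: k=1: 0+3808+26·22·7=7812; k=2: 9724+1190+26·17·7=14008; k=3: 9460+0+26·10·7=11280 → min 7812.
Optimal order: (T₁·(T₂·(T₃·T₄))) with cost 7812.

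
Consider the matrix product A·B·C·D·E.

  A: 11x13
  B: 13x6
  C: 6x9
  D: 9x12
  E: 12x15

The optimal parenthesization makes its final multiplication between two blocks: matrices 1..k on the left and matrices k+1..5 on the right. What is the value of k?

Adjacent pairs: AB = 11·13·6 = 858; BC = 13·6·9 = 702; CD = 6·9·12 = 648; DE = 9·12·15 = 1620.
Length 3: A..C: k=1: 0+702+11·13·9=1989; k=2: 858+0+11·6·9=1452 → min 1452 | B..D: k=2: 0+648+13·6·12=1584; k=3: 702+0+13·9·12=2106 → min 1584 | C..E: k=3: 0+1620+6·9·15=2430; k=4: 648+0+6·12·15=1728 → min 1728.
Length 4: A..D: k=1: 0+1584+11·13·12=3300; k=2: 858+648+11·6·12=2298; k=3: 1452+0+11·9·12=2640 → min 2298 | B..E: k=2: 0+1728+13·6·15=2898; k=3: 702+1620+13·9·15=4077; k=4: 1584+0+13·12·15=3924 → min 2898.
Top-level splits: k=1: (A..A)·(B..E) → 0+2898+11·13·15 = 5043; k=2: (A..B)·(C..E) → 858+1728+11·6·15 = 3576; k=3: (A..C)·(D..E) → 1452+1620+11·9·15 = 4557; k=4: (A..D)·(E..E) → 2298+0+11·12·15 = 4278.
Best split is after B, i.e. k = 2.

2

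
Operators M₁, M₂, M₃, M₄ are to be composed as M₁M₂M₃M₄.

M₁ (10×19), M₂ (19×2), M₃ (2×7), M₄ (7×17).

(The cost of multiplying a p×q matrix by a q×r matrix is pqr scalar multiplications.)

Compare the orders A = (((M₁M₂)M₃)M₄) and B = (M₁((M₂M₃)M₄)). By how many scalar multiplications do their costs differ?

Order A = (((M₁M₂)M₃)M₄): (M₁M₂): 10×19 by 19×2 → 10×2, cost 10·19·2 = 380; ((M₁M₂)M₃): 10×2 by 2×7 → 10×7, cost 10·2·7 = 140; cumulative 520; (((M₁M₂)M₃)M₄): 10×7 by 7×17 → 10×17, cost 10·7·17 = 1190; cumulative 1710. Total 1710.
Order B = (M₁((M₂M₃)M₄)): (M₂M₃): 19×2 by 2×7 → 19×7, cost 19·2·7 = 266; ((M₂M₃)M₄): 19×7 by 7×17 → 19×17, cost 19·7·17 = 2261; cumulative 2527; (M₁((M₂M₃)M₄)): 10×19 by 19×17 → 10×17, cost 10·19·17 = 3230; cumulative 5757. Total 5757.
Difference: |1710 − 5757| = 4047.

4047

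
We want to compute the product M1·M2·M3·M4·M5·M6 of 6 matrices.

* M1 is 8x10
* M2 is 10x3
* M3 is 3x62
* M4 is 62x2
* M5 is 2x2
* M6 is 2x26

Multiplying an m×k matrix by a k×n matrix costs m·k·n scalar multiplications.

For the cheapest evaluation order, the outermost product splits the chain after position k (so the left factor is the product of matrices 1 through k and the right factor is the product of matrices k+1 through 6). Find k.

5

Adjacent pairs: M1M2 = 8·10·3 = 240; M2M3 = 10·3·62 = 1860; M3M4 = 3·62·2 = 372; M4M5 = 62·2·2 = 248; M5M6 = 2·2·26 = 104.
Length 3: M1..M3: k=1: 0+1860+8·10·62=6820; k=2: 240+0+8·3·62=1728 → min 1728 | M2..M4: k=2: 0+372+10·3·2=432; k=3: 1860+0+10·62·2=3100 → min 432 | M3..M5: k=3: 0+248+3·62·2=620; k=4: 372+0+3·2·2=384 → min 384 | M4..M6: k=4: 0+104+62·2·26=3328; k=5: 248+0+62·2·26=3472 → min 3328.
Length 4: M1..M4: k=1: 0+432+8·10·2=592; k=2: 240+372+8·3·2=660; k=3: 1728+0+8·62·2=2720 → min 592 | M2..M5: k=2: 0+384+10·3·2=444; k=3: 1860+248+10·62·2=3348; k=4: 432+0+10·2·2=472 → min 444 | M3..M6: k=3: 0+3328+3·62·26=8164; k=4: 372+104+3·2·26=632; k=5: 384+0+3·2·26=540 → min 540.
Length 5: M1..M5: k=1: 0+444+8·10·2=604; k=2: 240+384+8·3·2=672; k=3: 1728+248+8·62·2=2968; k=4: 592+0+8·2·2=624 → min 604 | M2..M6: k=2: 0+540+10·3·26=1320; k=3: 1860+3328+10·62·26=21308; k=4: 432+104+10·2·26=1056; k=5: 444+0+10·2·26=964 → min 964.
Top-level splits: k=1: (M1..M1)·(M2..M6) → 0+964+8·10·26 = 3044; k=2: (M1..M2)·(M3..M6) → 240+540+8·3·26 = 1404; k=3: (M1..M3)·(M4..M6) → 1728+3328+8·62·26 = 17952; k=4: (M1..M4)·(M5..M6) → 592+104+8·2·26 = 1112; k=5: (M1..M5)·(M6..M6) → 604+0+8·2·26 = 1020.
Best split is after M5, i.e. k = 5.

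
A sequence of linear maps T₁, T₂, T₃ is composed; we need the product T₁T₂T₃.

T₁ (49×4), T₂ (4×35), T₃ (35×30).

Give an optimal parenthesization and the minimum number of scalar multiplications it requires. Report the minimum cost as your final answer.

(T₁(T₂T₃)): cost 10080.
((T₁T₂)T₃): cost 58310.
Optimal: (T₁(T₂T₃)) with cost 10080.

10080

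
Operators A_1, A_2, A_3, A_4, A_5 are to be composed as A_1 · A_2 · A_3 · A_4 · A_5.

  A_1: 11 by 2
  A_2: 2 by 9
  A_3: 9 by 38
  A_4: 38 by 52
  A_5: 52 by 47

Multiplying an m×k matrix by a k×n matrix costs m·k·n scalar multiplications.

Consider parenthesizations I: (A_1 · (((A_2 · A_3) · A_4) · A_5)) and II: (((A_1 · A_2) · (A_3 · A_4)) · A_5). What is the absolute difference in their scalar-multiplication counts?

39456

Order I = (A_1 · (((A_2 · A_3) · A_4) · A_5)): (A_2 · A_3): 2×9 by 9×38 → 2×38, cost 2·9·38 = 684; ((A_2 · A_3) · A_4): 2×38 by 38×52 → 2×52, cost 2·38·52 = 3952; cumulative 4636; (((A_2 · A_3) · A_4) · A_5): 2×52 by 52×47 → 2×47, cost 2·52·47 = 4888; cumulative 9524; (A_1 · (((A_2 · A_3) · A_4) · A_5)): 11×2 by 2×47 → 11×47, cost 11·2·47 = 1034; cumulative 10558. Total 10558.
Order II = (((A_1 · A_2) · (A_3 · A_4)) · A_5): (A_1 · A_2): 11×2 by 2×9 → 11×9, cost 11·2·9 = 198; (A_3 · A_4): 9×38 by 38×52 → 9×52, cost 9·38·52 = 17784; ((A_1 · A_2) · (A_3 · A_4)): 11×9 by 9×52 → 11×52, cost 11·9·52 = 5148; cumulative 23130; (((A_1 · A_2) · (A_3 · A_4)) · A_5): 11×52 by 52×47 → 11×47, cost 11·52·47 = 26884; cumulative 50014. Total 50014.
Difference: |10558 − 50014| = 39456.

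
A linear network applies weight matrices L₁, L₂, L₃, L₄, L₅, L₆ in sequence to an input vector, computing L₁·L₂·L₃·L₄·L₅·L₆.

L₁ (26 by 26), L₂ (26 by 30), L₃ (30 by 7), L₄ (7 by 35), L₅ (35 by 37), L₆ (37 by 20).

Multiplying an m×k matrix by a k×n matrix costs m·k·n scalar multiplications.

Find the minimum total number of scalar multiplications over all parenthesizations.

Adjacent pairs: L₁L₂ = 26·26·30 = 20280; L₂L₃ = 26·30·7 = 5460; L₃L₄ = 30·7·35 = 7350; L₄L₅ = 7·35·37 = 9065; L₅L₆ = 35·37·20 = 25900.
Length 3: L₁..L₃: k=1: 0+5460+26·26·7=10192; k=2: 20280+0+26·30·7=25740 → min 10192 | L₂..L₄: k=2: 0+7350+26·30·35=34650; k=3: 5460+0+26·7·35=11830 → min 11830 | L₃..L₅: k=3: 0+9065+30·7·37=16835; k=4: 7350+0+30·35·37=46200 → min 16835 | L₄..L₆: k=4: 0+25900+7·35·20=30800; k=5: 9065+0+7·37·20=14245 → min 14245.
Length 4: L₁..L₄: k=1: 0+11830+26·26·35=35490; k=2: 20280+7350+26·30·35=54930; k=3: 10192+0+26·7·35=16562 → min 16562 | L₂..L₅: k=2: 0+16835+26·30·37=45695; k=3: 5460+9065+26·7·37=21259; k=4: 11830+0+26·35·37=45500 → min 21259 | L₃..L₆: k=3: 0+14245+30·7·20=18445; k=4: 7350+25900+30·35·20=54250; k=5: 16835+0+30·37·20=39035 → min 18445.
Length 5: L₁..L₅: k=1: 0+21259+26·26·37=46271; k=2: 20280+16835+26·30·37=65975; k=3: 10192+9065+26·7·37=25991; k=4: 16562+0+26·35·37=50232 → min 25991 | L₂..L₆: k=2: 0+18445+26·30·20=34045; k=3: 5460+14245+26·7·20=23345; k=4: 11830+25900+26·35·20=55930; k=5: 21259+0+26·37·20=40499 → min 23345.
Length 6: L₁..L₆: k=1: 0+23345+26·26·20=36865; k=2: 20280+18445+26·30·20=54325; k=3: 10192+14245+26·7·20=28077; k=4: 16562+25900+26·35·20=60662; k=5: 25991+0+26·37·20=45231 → min 28077.
Optimal order: ((L₁·(L₂·L₃))·((L₄·L₅)·L₆)) with cost 28077.

28077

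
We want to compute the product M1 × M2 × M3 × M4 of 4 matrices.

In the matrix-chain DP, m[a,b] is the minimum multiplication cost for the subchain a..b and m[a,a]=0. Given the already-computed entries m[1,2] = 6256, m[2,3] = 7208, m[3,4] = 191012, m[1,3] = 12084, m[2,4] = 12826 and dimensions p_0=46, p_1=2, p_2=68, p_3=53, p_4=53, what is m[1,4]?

m[1,4] = min over k∈[1,3] of m[1,k]+m[k+1,4]+p_{0}·p_k·p_{4}.
k=1: 0 + 12826 + 46·2·53 = 17702; k=2: 6256 + 191012 + 46·68·53 = 363052; k=3: 12084 + 0 + 46·53·53 = 141298.
Minimum: 17702 at k=1.

17702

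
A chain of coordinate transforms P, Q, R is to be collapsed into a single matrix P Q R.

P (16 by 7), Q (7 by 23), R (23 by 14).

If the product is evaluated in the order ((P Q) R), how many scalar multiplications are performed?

7728

(P Q): 16×7 by 7×23 → 16×23, cost 16·7·23 = 2576
((P Q) R): 16×23 by 23×14 → 16×14, cost 16·23·14 = 5152; cumulative 7728
Total: 7728 scalar multiplications.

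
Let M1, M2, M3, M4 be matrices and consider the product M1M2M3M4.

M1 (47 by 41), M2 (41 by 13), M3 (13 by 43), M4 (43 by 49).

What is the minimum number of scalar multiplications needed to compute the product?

82381

Adjacent pairs: M1M2 = 47·41·13 = 25051; M2M3 = 41·13·43 = 22919; M3M4 = 13·43·49 = 27391.
Length 3: M1..M3: k=1: 0+22919+47·41·43=105780; k=2: 25051+0+47·13·43=51324 → min 51324 | M2..M4: k=2: 0+27391+41·13·49=53508; k=3: 22919+0+41·43·49=109306 → min 53508.
Length 4: M1..M4: k=1: 0+53508+47·41·49=147931; k=2: 25051+27391+47·13·49=82381; k=3: 51324+0+47·43·49=150353 → min 82381.
Optimal order: ((M1M2)(M3M4)) with cost 82381.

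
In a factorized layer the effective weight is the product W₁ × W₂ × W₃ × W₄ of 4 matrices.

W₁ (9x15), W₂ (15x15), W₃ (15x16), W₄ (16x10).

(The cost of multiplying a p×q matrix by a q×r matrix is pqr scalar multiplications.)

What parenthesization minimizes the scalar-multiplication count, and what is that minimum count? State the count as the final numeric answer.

5625

Adjacent pairs: W₁W₂ = 9·15·15 = 2025; W₂W₃ = 15·15·16 = 3600; W₃W₄ = 15·16·10 = 2400.
Length 3: W₁..W₃: k=1: 0+3600+9·15·16=5760; k=2: 2025+0+9·15·16=4185 → min 4185 | W₂..W₄: k=2: 0+2400+15·15·10=4650; k=3: 3600+0+15·16·10=6000 → min 4650.
Length 4: W₁..W₄: k=1: 0+4650+9·15·10=6000; k=2: 2025+2400+9·15·10=5775; k=3: 4185+0+9·16·10=5625 → min 5625.
Optimal parenthesization: (((W₁ × W₂) × W₃) × W₄) with cost 5625.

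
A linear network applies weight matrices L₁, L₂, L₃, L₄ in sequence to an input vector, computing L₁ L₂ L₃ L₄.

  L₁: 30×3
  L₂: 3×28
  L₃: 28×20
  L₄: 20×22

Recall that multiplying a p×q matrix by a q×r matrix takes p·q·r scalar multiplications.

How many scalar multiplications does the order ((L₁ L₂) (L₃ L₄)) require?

(L₁ L₂): 30×3 by 3×28 → 30×28, cost 30·3·28 = 2520
(L₃ L₄): 28×20 by 20×22 → 28×22, cost 28·20·22 = 12320
((L₁ L₂) (L₃ L₄)): 30×28 by 28×22 → 30×22, cost 30·28·22 = 18480; cumulative 33320
Total: 33320 scalar multiplications.

33320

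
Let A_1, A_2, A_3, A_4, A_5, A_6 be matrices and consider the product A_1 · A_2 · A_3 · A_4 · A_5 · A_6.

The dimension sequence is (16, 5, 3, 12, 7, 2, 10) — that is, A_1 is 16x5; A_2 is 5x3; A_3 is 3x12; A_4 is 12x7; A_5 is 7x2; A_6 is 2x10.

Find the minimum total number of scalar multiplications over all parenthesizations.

750

Adjacent pairs: A_1A_2 = 16·5·3 = 240; A_2A_3 = 5·3·12 = 180; A_3A_4 = 3·12·7 = 252; A_4A_5 = 12·7·2 = 168; A_5A_6 = 7·2·10 = 140.
Length 3: A_1..A_3: k=1: 0+180+16·5·12=1140; k=2: 240+0+16·3·12=816 → min 816 | A_2..A_4: k=2: 0+252+5·3·7=357; k=3: 180+0+5·12·7=600 → min 357 | A_3..A_5: k=3: 0+168+3·12·2=240; k=4: 252+0+3·7·2=294 → min 240 | A_4..A_6: k=4: 0+140+12·7·10=980; k=5: 168+0+12·2·10=408 → min 408.
Length 4: A_1..A_4: k=1: 0+357+16·5·7=917; k=2: 240+252+16·3·7=828; k=3: 816+0+16·12·7=2160 → min 828 | A_2..A_5: k=2: 0+240+5·3·2=270; k=3: 180+168+5·12·2=468; k=4: 357+0+5·7·2=427 → min 270 | A_3..A_6: k=3: 0+408+3·12·10=768; k=4: 252+140+3·7·10=602; k=5: 240+0+3·2·10=300 → min 300.
Length 5: A_1..A_5: k=1: 0+270+16·5·2=430; k=2: 240+240+16·3·2=576; k=3: 816+168+16·12·2=1368; k=4: 828+0+16·7·2=1052 → min 430 | A_2..A_6: k=2: 0+300+5·3·10=450; k=3: 180+408+5·12·10=1188; k=4: 357+140+5·7·10=847; k=5: 270+0+5·2·10=370 → min 370.
Length 6: A_1..A_6: k=1: 0+370+16·5·10=1170; k=2: 240+300+16·3·10=1020; k=3: 816+408+16·12·10=3144; k=4: 828+140+16·7·10=2088; k=5: 430+0+16·2·10=750 → min 750.
Optimal order: ((A_1 · (A_2 · (A_3 · (A_4 · A_5)))) · A_6) with cost 750.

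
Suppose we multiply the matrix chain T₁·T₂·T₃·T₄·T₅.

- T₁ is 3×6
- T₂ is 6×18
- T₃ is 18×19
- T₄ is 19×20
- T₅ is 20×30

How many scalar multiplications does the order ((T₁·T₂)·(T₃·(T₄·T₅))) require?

23604

(T₁·T₂): 3×6 by 6×18 → 3×18, cost 3·6·18 = 324
(T₄·T₅): 19×20 by 20×30 → 19×30, cost 19·20·30 = 11400
(T₃·(T₄·T₅)): 18×19 by 19×30 → 18×30, cost 18·19·30 = 10260; cumulative 21660
((T₁·T₂)·(T₃·(T₄·T₅))): 3×18 by 18×30 → 3×30, cost 3·18·30 = 1620; cumulative 23604
Total: 23604 scalar multiplications.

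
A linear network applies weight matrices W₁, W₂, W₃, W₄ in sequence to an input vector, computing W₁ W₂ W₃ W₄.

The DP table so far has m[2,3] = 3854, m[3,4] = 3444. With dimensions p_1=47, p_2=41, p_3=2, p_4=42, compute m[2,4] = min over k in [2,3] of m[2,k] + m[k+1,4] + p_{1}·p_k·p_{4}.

m[2,4] = min over k∈[2,3] of m[2,k]+m[k+1,4]+p_{1}·p_k·p_{4}.
k=2: 0 + 3444 + 47·41·42 = 84378; k=3: 3854 + 0 + 47·2·42 = 7802.
Minimum: 7802 at k=3.

7802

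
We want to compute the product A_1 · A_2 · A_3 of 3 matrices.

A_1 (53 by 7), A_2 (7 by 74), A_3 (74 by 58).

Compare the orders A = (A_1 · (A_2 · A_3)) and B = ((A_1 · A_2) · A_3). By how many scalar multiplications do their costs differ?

Order A = (A_1 · (A_2 · A_3)): (A_2 · A_3): 7×74 by 74×58 → 7×58, cost 7·74·58 = 30044; (A_1 · (A_2 · A_3)): 53×7 by 7×58 → 53×58, cost 53·7·58 = 21518; cumulative 51562. Total 51562.
Order B = ((A_1 · A_2) · A_3): (A_1 · A_2): 53×7 by 7×74 → 53×74, cost 53·7·74 = 27454; ((A_1 · A_2) · A_3): 53×74 by 74×58 → 53×58, cost 53·74·58 = 227476; cumulative 254930. Total 254930.
Difference: |51562 − 254930| = 203368.

203368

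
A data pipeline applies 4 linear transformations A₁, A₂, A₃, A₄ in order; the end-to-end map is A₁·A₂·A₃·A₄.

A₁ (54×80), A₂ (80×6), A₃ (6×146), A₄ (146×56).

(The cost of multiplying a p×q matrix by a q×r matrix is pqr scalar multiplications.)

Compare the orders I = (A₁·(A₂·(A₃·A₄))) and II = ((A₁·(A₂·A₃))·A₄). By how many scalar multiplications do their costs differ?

824448

Order I = (A₁·(A₂·(A₃·A₄))): (A₃·A₄): 6×146 by 146×56 → 6×56, cost 6·146·56 = 49056; (A₂·(A₃·A₄)): 80×6 by 6×56 → 80×56, cost 80·6·56 = 26880; cumulative 75936; (A₁·(A₂·(A₃·A₄))): 54×80 by 80×56 → 54×56, cost 54·80·56 = 241920; cumulative 317856. Total 317856.
Order II = ((A₁·(A₂·A₃))·A₄): (A₂·A₃): 80×6 by 6×146 → 80×146, cost 80·6·146 = 70080; (A₁·(A₂·A₃)): 54×80 by 80×146 → 54×146, cost 54·80·146 = 630720; cumulative 700800; ((A₁·(A₂·A₃))·A₄): 54×146 by 146×56 → 54×56, cost 54·146·56 = 441504; cumulative 1142304. Total 1142304.
Difference: |317856 − 1142304| = 824448.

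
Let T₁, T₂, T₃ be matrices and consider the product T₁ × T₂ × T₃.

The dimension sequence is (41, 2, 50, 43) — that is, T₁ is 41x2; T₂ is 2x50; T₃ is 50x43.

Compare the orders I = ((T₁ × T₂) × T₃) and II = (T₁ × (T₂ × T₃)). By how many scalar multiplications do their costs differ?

Order I = ((T₁ × T₂) × T₃): (T₁ × T₂): 41×2 by 2×50 → 41×50, cost 41·2·50 = 4100; ((T₁ × T₂) × T₃): 41×50 by 50×43 → 41×43, cost 41·50·43 = 88150; cumulative 92250. Total 92250.
Order II = (T₁ × (T₂ × T₃)): (T₂ × T₃): 2×50 by 50×43 → 2×43, cost 2·50·43 = 4300; (T₁ × (T₂ × T₃)): 41×2 by 2×43 → 41×43, cost 41·2·43 = 3526; cumulative 7826. Total 7826.
Difference: |92250 − 7826| = 84424.

84424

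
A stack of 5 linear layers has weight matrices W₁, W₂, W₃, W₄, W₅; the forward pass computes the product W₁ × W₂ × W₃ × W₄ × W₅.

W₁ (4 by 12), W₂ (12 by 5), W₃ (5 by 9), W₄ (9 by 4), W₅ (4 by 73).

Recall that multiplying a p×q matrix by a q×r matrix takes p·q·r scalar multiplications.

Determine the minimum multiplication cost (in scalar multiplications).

1668

Adjacent pairs: W₁W₂ = 4·12·5 = 240; W₂W₃ = 12·5·9 = 540; W₃W₄ = 5·9·4 = 180; W₄W₅ = 9·4·73 = 2628.
Length 3: W₁..W₃: k=1: 0+540+4·12·9=972; k=2: 240+0+4·5·9=420 → min 420 | W₂..W₄: k=2: 0+180+12·5·4=420; k=3: 540+0+12·9·4=972 → min 420 | W₃..W₅: k=3: 0+2628+5·9·73=5913; k=4: 180+0+5·4·73=1640 → min 1640.
Length 4: W₁..W₄: k=1: 0+420+4·12·4=612; k=2: 240+180+4·5·4=500; k=3: 420+0+4·9·4=564 → min 500 | W₂..W₅: k=2: 0+1640+12·5·73=6020; k=3: 540+2628+12·9·73=11052; k=4: 420+0+12·4·73=3924 → min 3924.
Length 5: W₁..W₅: k=1: 0+3924+4·12·73=7428; k=2: 240+1640+4·5·73=3340; k=3: 420+2628+4·9·73=5676; k=4: 500+0+4·4·73=1668 → min 1668.
Optimal order: (((W₁ × W₂) × (W₃ × W₄)) × W₅) with cost 1668.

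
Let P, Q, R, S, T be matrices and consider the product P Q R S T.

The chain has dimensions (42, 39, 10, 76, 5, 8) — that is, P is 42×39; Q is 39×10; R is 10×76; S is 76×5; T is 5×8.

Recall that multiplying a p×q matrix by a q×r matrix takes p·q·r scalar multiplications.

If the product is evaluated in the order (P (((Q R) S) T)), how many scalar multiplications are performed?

59124

(Q R): 39×10 by 10×76 → 39×76, cost 39·10·76 = 29640
((Q R) S): 39×76 by 76×5 → 39×5, cost 39·76·5 = 14820; cumulative 44460
(((Q R) S) T): 39×5 by 5×8 → 39×8, cost 39·5·8 = 1560; cumulative 46020
(P (((Q R) S) T)): 42×39 by 39×8 → 42×8, cost 42·39·8 = 13104; cumulative 59124
Total: 59124 scalar multiplications.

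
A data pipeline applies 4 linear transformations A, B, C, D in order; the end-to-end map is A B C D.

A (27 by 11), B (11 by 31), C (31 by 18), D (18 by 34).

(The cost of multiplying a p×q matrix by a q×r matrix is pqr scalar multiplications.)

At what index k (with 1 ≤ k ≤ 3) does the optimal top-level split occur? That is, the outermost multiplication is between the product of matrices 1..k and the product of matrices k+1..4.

Adjacent pairs: AB = 27·11·31 = 9207; BC = 11·31·18 = 6138; CD = 31·18·34 = 18972.
Length 3: A..C: k=1: 0+6138+27·11·18=11484; k=2: 9207+0+27·31·18=24273 → min 11484 | B..D: k=2: 0+18972+11·31·34=30566; k=3: 6138+0+11·18·34=12870 → min 12870.
Top-level splits: k=1: (A..A)·(B..D) → 0+12870+27·11·34 = 22968; k=2: (A..B)·(C..D) → 9207+18972+27·31·34 = 56637; k=3: (A..C)·(D..D) → 11484+0+27·18·34 = 28008.
Best split is after A, i.e. k = 1.

1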